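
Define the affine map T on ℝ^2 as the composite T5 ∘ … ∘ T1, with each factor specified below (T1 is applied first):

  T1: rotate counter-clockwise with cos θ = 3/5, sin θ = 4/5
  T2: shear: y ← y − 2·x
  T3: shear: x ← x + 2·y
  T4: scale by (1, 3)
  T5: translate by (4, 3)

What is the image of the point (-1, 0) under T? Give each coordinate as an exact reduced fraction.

T1 rotate counter-clockwise with cos θ = 3/5, sin θ = 4/5: (-1, 0) → (-3/5, -4/5)
T2 shear: y ← y − 2·x: (-3/5, -4/5) → (-3/5, 2/5)
T3 shear: x ← x + 2·y: (-3/5, 2/5) → (1/5, 2/5)
T4 scale by (1, 3): (1/5, 2/5) → (1/5, 6/5)
T5 translate by (4, 3): (1/5, 6/5) → (21/5, 21/5)

T(p) = (21/5, 21/5)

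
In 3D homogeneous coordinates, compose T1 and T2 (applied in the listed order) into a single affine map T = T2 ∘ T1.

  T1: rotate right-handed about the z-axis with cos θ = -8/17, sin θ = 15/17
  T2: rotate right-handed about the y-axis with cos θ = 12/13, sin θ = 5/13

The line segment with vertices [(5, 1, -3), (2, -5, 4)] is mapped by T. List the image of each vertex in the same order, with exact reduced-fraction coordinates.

T1 rotate right-handed about the z-axis with cos θ = -8/17, sin θ = 15/17: (5, 1, -3) → (-55/17, 67/17, -3); (2, -5, 4) → (59/17, 70/17, 4)
T2 rotate right-handed about the y-axis with cos θ = 12/13, sin θ = 5/13: (-55/17, 67/17, -3) → (-915/221, 67/17, -337/221); (59/17, 70/17, 4) → (1048/221, 70/17, 521/221)

image vertices: (-915/221, 67/17, -337/221), (1048/221, 70/17, 521/221)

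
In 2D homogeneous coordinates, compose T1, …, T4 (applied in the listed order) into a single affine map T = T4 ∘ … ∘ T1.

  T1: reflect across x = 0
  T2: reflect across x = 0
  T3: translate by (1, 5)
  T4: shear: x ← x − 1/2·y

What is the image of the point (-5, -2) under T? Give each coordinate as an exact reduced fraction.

T(p) = (-11/2, 3)

T1 reflect across x = 0: (-5, -2) → (5, -2)
T2 reflect across x = 0: (5, -2) → (-5, -2)
T3 translate by (1, 5): (-5, -2) → (-4, 3)
T4 shear: x ← x − 1/2·y: (-4, 3) → (-11/2, 3)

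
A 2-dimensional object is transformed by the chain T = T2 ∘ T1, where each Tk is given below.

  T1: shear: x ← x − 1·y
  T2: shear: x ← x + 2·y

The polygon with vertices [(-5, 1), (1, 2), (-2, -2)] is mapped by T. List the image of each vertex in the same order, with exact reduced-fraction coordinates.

image vertices: (-4, 1), (3, 2), (-4, -2)

T1 shear: x ← x − 1·y: (-5, 1) → (-6, 1); (1, 2) → (-1, 2); (-2, -2) → (0, -2)
T2 shear: x ← x + 2·y: (-6, 1) → (-4, 1); (-1, 2) → (3, 2); (0, -2) → (-4, -2)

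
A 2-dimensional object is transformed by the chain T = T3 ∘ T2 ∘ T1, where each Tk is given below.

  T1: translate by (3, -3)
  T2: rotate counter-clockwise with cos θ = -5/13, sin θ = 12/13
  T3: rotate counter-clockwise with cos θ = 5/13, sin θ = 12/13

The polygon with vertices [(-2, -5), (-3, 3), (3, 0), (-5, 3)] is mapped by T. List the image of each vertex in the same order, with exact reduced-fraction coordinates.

image vertices: (-1, 8), (0, 0), (-6, 3), (2, 0)

T1 translate by (3, -3): (-2, -5) → (1, -8); (-3, 3) → (0, 0); (3, 0) → (6, -3); (-5, 3) → (-2, 0)
T2 rotate counter-clockwise with cos θ = -5/13, sin θ = 12/13: (1, -8) → (7, 4); (0, 0) → (0, 0); (6, -3) → (6/13, 87/13); (-2, 0) → (10/13, -24/13)
T3 rotate counter-clockwise with cos θ = 5/13, sin θ = 12/13: (7, 4) → (-1, 8); (0, 0) → (0, 0); (6/13, 87/13) → (-6, 3); (10/13, -24/13) → (2, 0)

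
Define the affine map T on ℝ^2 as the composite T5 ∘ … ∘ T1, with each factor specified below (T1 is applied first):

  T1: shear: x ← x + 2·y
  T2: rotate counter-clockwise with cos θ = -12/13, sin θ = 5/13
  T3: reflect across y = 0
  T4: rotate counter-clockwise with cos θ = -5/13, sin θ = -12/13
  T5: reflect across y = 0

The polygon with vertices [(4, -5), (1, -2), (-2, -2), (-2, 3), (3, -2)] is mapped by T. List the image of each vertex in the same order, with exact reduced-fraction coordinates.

image vertices: (-5, 6), (-2, 3), (-2, 6), (3, -4), (-2, 1)

T1 shear: x ← x + 2·y: (4, -5) → (-6, -5); (1, -2) → (-3, -2); (-2, -2) → (-6, -2); (-2, 3) → (4, 3); (3, -2) → (-1, -2)
T2 rotate counter-clockwise with cos θ = -12/13, sin θ = 5/13: (-6, -5) → (97/13, 30/13); (-3, -2) → (46/13, 9/13); (-6, -2) → (82/13, -6/13); (4, 3) → (-63/13, -16/13); (-1, -2) → (22/13, 19/13)
T3 reflect across y = 0: (97/13, 30/13) → (97/13, -30/13); (46/13, 9/13) → (46/13, -9/13); (82/13, -6/13) → (82/13, 6/13); (-63/13, -16/13) → (-63/13, 16/13); (22/13, 19/13) → (22/13, -19/13)
T4 rotate counter-clockwise with cos θ = -5/13, sin θ = -12/13: (97/13, -30/13) → (-5, -6); (46/13, -9/13) → (-2, -3); (82/13, 6/13) → (-2, -6); (-63/13, 16/13) → (3, 4); (22/13, -19/13) → (-2, -1)
T5 reflect across y = 0: (-5, -6) → (-5, 6); (-2, -3) → (-2, 3); (-2, -6) → (-2, 6); (3, 4) → (3, -4); (-2, -1) → (-2, 1)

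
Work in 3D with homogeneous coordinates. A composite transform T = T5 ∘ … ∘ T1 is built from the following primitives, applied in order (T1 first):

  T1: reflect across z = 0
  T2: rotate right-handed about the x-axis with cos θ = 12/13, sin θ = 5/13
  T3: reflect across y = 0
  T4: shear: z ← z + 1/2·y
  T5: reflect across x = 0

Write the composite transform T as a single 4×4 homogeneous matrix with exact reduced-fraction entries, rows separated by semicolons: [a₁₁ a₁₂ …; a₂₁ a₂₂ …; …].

T = [-1 0 0 0; 0 -12/13 -5/13 0; 0 -1/13 -29/26 0; 0 0 0 1]

T1 = [1 0 0 0; 0 1 0 0; 0 0 -1 0; 0 0 0 1]
T2·T1 = [1 0 0 0; 0 12/13 5/13 0; 0 5/13 -12/13 0; 0 0 0 1]
T3·…·T1 = [1 0 0 0; 0 -12/13 -5/13 0; 0 5/13 -12/13 0; 0 0 0 1]
T4·…·T1 = [1 0 0 0; 0 -12/13 -5/13 0; 0 -1/13 -29/26 0; 0 0 0 1]
T5·…·T1 = [-1 0 0 0; 0 -12/13 -5/13 0; 0 -1/13 -29/26 0; 0 0 0 1]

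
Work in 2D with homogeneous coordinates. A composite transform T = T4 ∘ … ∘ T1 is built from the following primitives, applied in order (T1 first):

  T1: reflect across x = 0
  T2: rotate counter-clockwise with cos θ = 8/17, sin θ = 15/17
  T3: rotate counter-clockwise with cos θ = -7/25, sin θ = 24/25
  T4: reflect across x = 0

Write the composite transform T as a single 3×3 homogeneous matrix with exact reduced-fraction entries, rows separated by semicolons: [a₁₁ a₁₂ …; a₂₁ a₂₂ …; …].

T1 = [-1 0 0; 0 1 0; 0 0 1]
T2·T1 = [-8/17 -15/17 0; -15/17 8/17 0; 0 0 1]
T3·…·T1 = [416/425 -87/425 0; -87/425 -416/425 0; 0 0 1]
T4·…·T1 = [-416/425 87/425 0; -87/425 -416/425 0; 0 0 1]

T = [-416/425 87/425 0; -87/425 -416/425 0; 0 0 1]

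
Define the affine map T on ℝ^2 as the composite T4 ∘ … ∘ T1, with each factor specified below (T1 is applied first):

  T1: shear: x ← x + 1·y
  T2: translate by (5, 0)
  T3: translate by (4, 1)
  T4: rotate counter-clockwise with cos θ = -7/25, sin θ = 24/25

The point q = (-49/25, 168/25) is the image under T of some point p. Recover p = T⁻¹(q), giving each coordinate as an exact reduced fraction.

p = (-1, -1)

T1 = [1 1 0; 0 1 0; 0 0 1]
T2·T1 = [1 1 5; 0 1 0; 0 0 1]
T3·…·T1 = [1 1 9; 0 1 1; 0 0 1]
T4·…·T1 = [-7/25 -31/25 -87/25; 24/25 17/25 209/25; 0 0 1]
det M = 1; M⁻¹ = [17/25 31/25 -8; -24/25 -7/25 -1; 0 0 1]
M⁻¹ · (-49/25, 168/25)ᵀ = (-1, -1)ᵀ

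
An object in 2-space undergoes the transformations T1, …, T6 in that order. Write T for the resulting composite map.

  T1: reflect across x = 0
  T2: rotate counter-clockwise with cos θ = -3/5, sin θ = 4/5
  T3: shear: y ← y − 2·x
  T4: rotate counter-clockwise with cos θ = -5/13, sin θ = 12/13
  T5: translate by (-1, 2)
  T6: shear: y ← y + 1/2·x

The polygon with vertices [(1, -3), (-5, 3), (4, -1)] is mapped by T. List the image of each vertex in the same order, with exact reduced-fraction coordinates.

T1 reflect across x = 0: (1, -3) → (-1, -3); (-5, 3) → (5, 3); (4, -1) → (-4, -1)
T2 rotate counter-clockwise with cos θ = -3/5, sin θ = 4/5: (-1, -3) → (3, 1); (5, 3) → (-27/5, 11/5); (-4, -1) → (16/5, -13/5)
T3 shear: y ← y − 2·x: (3, 1) → (3, -5); (-27/5, 11/5) → (-27/5, 13); (16/5, -13/5) → (16/5, -9)
T4 rotate counter-clockwise with cos θ = -5/13, sin θ = 12/13: (3, -5) → (45/13, 61/13); (-27/5, 13) → (-129/13, -649/65); (16/5, -9) → (92/13, 417/65)
T5 translate by (-1, 2): (45/13, 61/13) → (32/13, 87/13); (-129/13, -649/65) → (-142/13, -519/65); (92/13, 417/65) → (79/13, 547/65)
T6 shear: y ← y + 1/2·x: (32/13, 87/13) → (32/13, 103/13); (-142/13, -519/65) → (-142/13, -874/65); (79/13, 547/65) → (79/13, 1489/130)

image vertices: (32/13, 103/13), (-142/13, -874/65), (79/13, 1489/130)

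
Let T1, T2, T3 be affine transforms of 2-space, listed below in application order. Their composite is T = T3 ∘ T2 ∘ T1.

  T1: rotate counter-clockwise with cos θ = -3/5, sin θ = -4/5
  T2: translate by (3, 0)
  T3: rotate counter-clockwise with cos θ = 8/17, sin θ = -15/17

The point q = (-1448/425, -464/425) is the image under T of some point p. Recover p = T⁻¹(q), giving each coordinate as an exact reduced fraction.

T1 = [-3/5 4/5 0; -4/5 -3/5 0; 0 0 1]
T2·T1 = [-3/5 4/5 3; -4/5 -3/5 0; 0 0 1]
T3·…·T1 = [-84/85 -13/85 24/17; 13/85 -84/85 -45/17; 0 0 1]
det M = 1; M⁻¹ = [-84/85 13/85 9/5; -13/85 -84/85 -12/5; 0 0 1]
M⁻¹ · (-1448/425, -464/425)ᵀ = (5, -4/5)ᵀ

p = (5, -4/5)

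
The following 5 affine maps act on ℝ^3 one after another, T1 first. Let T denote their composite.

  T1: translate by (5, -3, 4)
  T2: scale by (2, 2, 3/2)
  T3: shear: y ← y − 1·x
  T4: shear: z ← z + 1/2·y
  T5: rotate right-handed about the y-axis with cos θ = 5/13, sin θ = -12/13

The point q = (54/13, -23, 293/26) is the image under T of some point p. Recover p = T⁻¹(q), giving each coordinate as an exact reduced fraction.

T1 = [1 0 0 5; 0 1 0 -3; 0 0 1 4; 0 0 0 1]
T2·T1 = [2 0 0 10; 0 2 0 -6; 0 0 3/2 6; 0 0 0 1]
T3·…·T1 = [2 0 0 10; -2 2 0 -16; 0 0 3/2 6; 0 0 0 1]
T4·…·T1 = [2 0 0 10; -2 2 0 -16; -1 1 3/2 -2; 0 0 0 1]
T5·…·T1 = [22/13 -12/13 -18/13 74/13; -2 2 0 -16; 19/13 5/13 15/26 110/13; 0 0 0 1]
det M = 6; M⁻¹ = [5/26 0 6/13 -5; 5/26 1/2 6/13 3; -8/13 -1/3 10/39 -4; 0 0 0 1]
M⁻¹ · (54/13, -23, 293/26)ᵀ = (1, -5/2, 4)ᵀ

p = (1, -5/2, 4)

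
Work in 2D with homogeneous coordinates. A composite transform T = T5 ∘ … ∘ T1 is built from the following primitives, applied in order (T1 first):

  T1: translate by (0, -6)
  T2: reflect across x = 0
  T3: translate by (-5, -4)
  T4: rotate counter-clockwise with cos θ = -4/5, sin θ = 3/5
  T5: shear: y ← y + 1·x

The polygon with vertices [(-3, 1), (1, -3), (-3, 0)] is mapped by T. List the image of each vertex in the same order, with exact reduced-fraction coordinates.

T1 translate by (0, -6): (-3, 1) → (-3, -5); (1, -3) → (1, -9); (-3, 0) → (-3, -6)
T2 reflect across x = 0: (-3, -5) → (3, -5); (1, -9) → (-1, -9); (-3, -6) → (3, -6)
T3 translate by (-5, -4): (3, -5) → (-2, -9); (-1, -9) → (-6, -13); (3, -6) → (-2, -10)
T4 rotate counter-clockwise with cos θ = -4/5, sin θ = 3/5: (-2, -9) → (7, 6); (-6, -13) → (63/5, 34/5); (-2, -10) → (38/5, 34/5)
T5 shear: y ← y + 1·x: (7, 6) → (7, 13); (63/5, 34/5) → (63/5, 97/5); (38/5, 34/5) → (38/5, 72/5)

image vertices: (7, 13), (63/5, 97/5), (38/5, 72/5)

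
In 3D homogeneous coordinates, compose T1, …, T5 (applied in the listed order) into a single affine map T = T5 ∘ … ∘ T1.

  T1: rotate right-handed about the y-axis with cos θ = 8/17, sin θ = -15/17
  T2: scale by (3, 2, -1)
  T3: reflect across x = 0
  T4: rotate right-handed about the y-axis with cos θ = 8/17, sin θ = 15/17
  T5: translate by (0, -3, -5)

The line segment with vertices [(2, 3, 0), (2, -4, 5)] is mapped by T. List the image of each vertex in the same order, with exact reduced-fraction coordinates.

T1 rotate right-handed about the y-axis with cos θ = 8/17, sin θ = -15/17: (2, 3, 0) → (16/17, 3, 30/17); (2, -4, 5) → (-59/17, -4, 70/17)
T2 scale by (3, 2, -1): (16/17, 3, 30/17) → (48/17, 6, -30/17); (-59/17, -4, 70/17) → (-177/17, -8, -70/17)
T3 reflect across x = 0: (48/17, 6, -30/17) → (-48/17, 6, -30/17); (-177/17, -8, -70/17) → (177/17, -8, -70/17)
T4 rotate right-handed about the y-axis with cos θ = 8/17, sin θ = 15/17: (-48/17, 6, -30/17) → (-834/289, 6, 480/289); (177/17, -8, -70/17) → (366/289, -8, -3215/289)
T5 translate by (0, -3, -5): (-834/289, 6, 480/289) → (-834/289, 3, -965/289); (366/289, -8, -3215/289) → (366/289, -11, -4660/289)

image vertices: (-834/289, 3, -965/289), (366/289, -11, -4660/289)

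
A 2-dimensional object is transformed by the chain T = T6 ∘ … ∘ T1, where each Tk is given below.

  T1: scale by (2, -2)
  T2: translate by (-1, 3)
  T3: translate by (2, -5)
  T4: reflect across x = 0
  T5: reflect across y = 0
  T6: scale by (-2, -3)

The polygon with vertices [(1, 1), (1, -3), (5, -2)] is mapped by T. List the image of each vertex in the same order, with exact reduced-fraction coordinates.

T1 scale by (2, -2): (1, 1) → (2, -2); (1, -3) → (2, 6); (5, -2) → (10, 4)
T2 translate by (-1, 3): (2, -2) → (1, 1); (2, 6) → (1, 9); (10, 4) → (9, 7)
T3 translate by (2, -5): (1, 1) → (3, -4); (1, 9) → (3, 4); (9, 7) → (11, 2)
T4 reflect across x = 0: (3, -4) → (-3, -4); (3, 4) → (-3, 4); (11, 2) → (-11, 2)
T5 reflect across y = 0: (-3, -4) → (-3, 4); (-3, 4) → (-3, -4); (-11, 2) → (-11, -2)
T6 scale by (-2, -3): (-3, 4) → (6, -12); (-3, -4) → (6, 12); (-11, -2) → (22, 6)

image vertices: (6, -12), (6, 12), (22, 6)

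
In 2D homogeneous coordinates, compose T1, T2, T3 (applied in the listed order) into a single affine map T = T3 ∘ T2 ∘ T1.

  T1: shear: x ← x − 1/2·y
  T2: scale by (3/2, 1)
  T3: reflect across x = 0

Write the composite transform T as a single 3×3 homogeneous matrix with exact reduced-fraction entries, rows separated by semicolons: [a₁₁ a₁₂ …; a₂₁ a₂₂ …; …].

T1 = [1 -1/2 0; 0 1 0; 0 0 1]
T2·T1 = [3/2 -3/4 0; 0 1 0; 0 0 1]
T3·…·T1 = [-3/2 3/4 0; 0 1 0; 0 0 1]

T = [-3/2 3/4 0; 0 1 0; 0 0 1]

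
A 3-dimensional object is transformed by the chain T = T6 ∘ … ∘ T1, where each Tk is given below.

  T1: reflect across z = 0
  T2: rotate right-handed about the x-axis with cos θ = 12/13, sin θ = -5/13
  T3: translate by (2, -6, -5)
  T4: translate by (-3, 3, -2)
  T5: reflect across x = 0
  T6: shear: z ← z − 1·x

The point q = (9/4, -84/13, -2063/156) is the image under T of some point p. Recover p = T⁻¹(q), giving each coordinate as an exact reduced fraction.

T1 = [1 0 0 0; 0 1 0 0; 0 0 -1 0; 0 0 0 1]
T2·T1 = [1 0 0 0; 0 12/13 -5/13 0; 0 -5/13 -12/13 0; 0 0 0 1]
T3·…·T1 = [1 0 0 2; 0 12/13 -5/13 -6; 0 -5/13 -12/13 -5; 0 0 0 1]
T4·…·T1 = [1 0 0 -1; 0 12/13 -5/13 -3; 0 -5/13 -12/13 -7; 0 0 0 1]
T5·…·T1 = [-1 0 0 1; 0 12/13 -5/13 -3; 0 -5/13 -12/13 -7; 0 0 0 1]
T6·…·T1 = [-1 0 0 1; 0 12/13 -5/13 -3; 1 -5/13 -12/13 -8; 0 0 0 1]
det M = 1; M⁻¹ = [-1 0 0 1; -5/13 12/13 -5/13 1/13; -12/13 -5/13 -12/13 -99/13; 0 0 0 1]
M⁻¹ · (9/4, -84/13, -2063/156)ᵀ = (-5/4, -5/3, 5)ᵀ

p = (-5/4, -5/3, 5)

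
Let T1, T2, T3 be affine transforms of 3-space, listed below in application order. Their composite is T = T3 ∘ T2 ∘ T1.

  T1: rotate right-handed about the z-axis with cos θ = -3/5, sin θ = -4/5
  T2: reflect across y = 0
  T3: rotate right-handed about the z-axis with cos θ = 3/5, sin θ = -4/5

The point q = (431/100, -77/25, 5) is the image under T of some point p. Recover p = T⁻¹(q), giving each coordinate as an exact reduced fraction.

p = (-7/4, 5, 5)

T1 = [-3/5 4/5 0 0; -4/5 -3/5 0 0; 0 0 1 0; 0 0 0 1]
T2·T1 = [-3/5 4/5 0 0; 4/5 3/5 0 0; 0 0 1 0; 0 0 0 1]
T3·…·T1 = [7/25 24/25 0 0; 24/25 -7/25 0 0; 0 0 1 0; 0 0 0 1]
det M = -1; M⁻¹ = [7/25 24/25 0 0; 24/25 -7/25 0 0; 0 0 1 0; 0 0 0 1]
M⁻¹ · (431/100, -77/25, 5)ᵀ = (-7/4, 5, 5)ᵀ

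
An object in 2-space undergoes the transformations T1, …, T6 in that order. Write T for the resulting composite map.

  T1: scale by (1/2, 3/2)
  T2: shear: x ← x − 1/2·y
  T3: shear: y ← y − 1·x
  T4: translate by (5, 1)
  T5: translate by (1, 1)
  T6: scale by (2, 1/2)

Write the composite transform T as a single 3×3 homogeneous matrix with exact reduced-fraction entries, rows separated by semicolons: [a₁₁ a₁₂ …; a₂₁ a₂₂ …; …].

T = [1 -3/2 12; -1/4 9/8 1; 0 0 1]

T1 = [1/2 0 0; 0 3/2 0; 0 0 1]
T2·T1 = [1/2 -3/4 0; 0 3/2 0; 0 0 1]
T3·…·T1 = [1/2 -3/4 0; -1/2 9/4 0; 0 0 1]
T4·…·T1 = [1/2 -3/4 5; -1/2 9/4 1; 0 0 1]
T5·…·T1 = [1/2 -3/4 6; -1/2 9/4 2; 0 0 1]
T6·…·T1 = [1 -3/2 12; -1/4 9/8 1; 0 0 1]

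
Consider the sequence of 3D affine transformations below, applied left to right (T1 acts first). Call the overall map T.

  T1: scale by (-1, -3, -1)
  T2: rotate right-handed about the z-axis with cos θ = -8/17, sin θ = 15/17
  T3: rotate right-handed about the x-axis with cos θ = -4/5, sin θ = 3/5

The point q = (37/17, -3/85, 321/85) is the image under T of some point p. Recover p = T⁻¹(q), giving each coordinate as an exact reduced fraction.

T1 = [-1 0 0 0; 0 -3 0 0; 0 0 -1 0; 0 0 0 1]
T2·T1 = [8/17 45/17 0 0; -15/17 24/17 0 0; 0 0 -1 0; 0 0 0 1]
T3·…·T1 = [8/17 45/17 0 0; 12/17 -96/85 3/5 0; -9/17 72/85 4/5 0; 0 0 0 1]
det M = -3; M⁻¹ = [8/17 12/17 -9/17 0; 5/17 -32/255 8/85 0; 0 3/5 4/5 0; 0 0 0 1]
M⁻¹ · (37/17, -3/85, 321/85)ᵀ = (-1, 1, 3)ᵀ

p = (-1, 1, 3)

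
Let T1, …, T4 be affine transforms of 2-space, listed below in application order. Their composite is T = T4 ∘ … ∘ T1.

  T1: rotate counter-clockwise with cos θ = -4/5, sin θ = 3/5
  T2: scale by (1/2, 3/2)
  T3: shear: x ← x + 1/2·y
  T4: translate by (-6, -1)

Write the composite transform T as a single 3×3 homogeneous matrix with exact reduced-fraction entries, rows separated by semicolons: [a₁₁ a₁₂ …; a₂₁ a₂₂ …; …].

T = [1/20 -9/10 -6; 9/10 -6/5 -1; 0 0 1]

T1 = [-4/5 -3/5 0; 3/5 -4/5 0; 0 0 1]
T2·T1 = [-2/5 -3/10 0; 9/10 -6/5 0; 0 0 1]
T3·…·T1 = [1/20 -9/10 0; 9/10 -6/5 0; 0 0 1]
T4·…·T1 = [1/20 -9/10 -6; 9/10 -6/5 -1; 0 0 1]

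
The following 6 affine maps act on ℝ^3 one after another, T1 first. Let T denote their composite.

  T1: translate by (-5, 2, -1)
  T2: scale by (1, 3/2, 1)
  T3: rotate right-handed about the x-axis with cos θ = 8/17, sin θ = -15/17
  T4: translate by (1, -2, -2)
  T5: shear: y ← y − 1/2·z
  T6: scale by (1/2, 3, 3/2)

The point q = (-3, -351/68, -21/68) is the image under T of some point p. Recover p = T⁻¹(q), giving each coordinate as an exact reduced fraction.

p = (-2, -3, 2)

T1 = [1 0 0 -5; 0 1 0 2; 0 0 1 -1; 0 0 0 1]
T2·T1 = [1 0 0 -5; 0 3/2 0 3; 0 0 1 -1; 0 0 0 1]
T3·…·T1 = [1 0 0 -5; 0 12/17 15/17 9/17; 0 -45/34 8/17 -53/17; 0 0 0 1]
T4·…·T1 = [1 0 0 -4; 0 12/17 15/17 -25/17; 0 -45/34 8/17 -87/17; 0 0 0 1]
T5·…·T1 = [1 0 0 -4; 0 93/68 11/17 37/34; 0 -45/34 8/17 -87/17; 0 0 0 1]
T6·…·T1 = [1/2 0 0 -2; 0 279/68 33/17 111/34; 0 -135/68 12/17 -261/34; 0 0 0 1]
det M = 27/8; M⁻¹ = [2 0 0 4; 0 16/153 -44/153 -130/51; 0 5/17 31/51 63/17; 0 0 0 1]
M⁻¹ · (-3, -351/68, -21/68)ᵀ = (-2, -3, 2)ᵀ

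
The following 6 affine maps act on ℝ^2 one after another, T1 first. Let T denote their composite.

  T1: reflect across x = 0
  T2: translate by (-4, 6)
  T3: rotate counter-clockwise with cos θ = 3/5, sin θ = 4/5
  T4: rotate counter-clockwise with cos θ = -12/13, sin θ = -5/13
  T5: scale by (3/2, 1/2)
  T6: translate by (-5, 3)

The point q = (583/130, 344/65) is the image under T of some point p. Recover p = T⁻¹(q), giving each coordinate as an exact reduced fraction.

p = (2, -1)

T1 = [-1 0 0; 0 1 0; 0 0 1]
T2·T1 = [-1 0 -4; 0 1 6; 0 0 1]
T3·…·T1 = [-3/5 -4/5 -36/5; -4/5 3/5 2/5; 0 0 1]
T4·…·T1 = [16/65 63/65 34/5; 63/65 -16/65 12/5; 0 0 1]
T5·…·T1 = [24/65 189/130 51/5; 63/130 -8/65 6/5; 0 0 1]
T6·…·T1 = [24/65 189/130 26/5; 63/130 -8/65 21/5; 0 0 1]
det M = -3/4; M⁻¹ = [32/195 126/65 -1754/195; 42/65 -32/65 -84/65; 0 0 1]
M⁻¹ · (583/130, 344/65)ᵀ = (2, -1)ᵀ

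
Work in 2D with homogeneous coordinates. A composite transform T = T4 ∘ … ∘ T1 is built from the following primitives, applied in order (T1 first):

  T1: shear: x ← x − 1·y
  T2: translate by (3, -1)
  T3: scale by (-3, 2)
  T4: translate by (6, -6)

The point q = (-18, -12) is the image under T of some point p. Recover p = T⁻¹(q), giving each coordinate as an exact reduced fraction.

p = (3, -2)

T1 = [1 -1 0; 0 1 0; 0 0 1]
T2·T1 = [1 -1 3; 0 1 -1; 0 0 1]
T3·…·T1 = [-3 3 -9; 0 2 -2; 0 0 1]
T4·…·T1 = [-3 3 -3; 0 2 -8; 0 0 1]
det M = -6; M⁻¹ = [-1/3 1/2 3; 0 1/2 4; 0 0 1]
M⁻¹ · (-18, -12)ᵀ = (3, -2)ᵀ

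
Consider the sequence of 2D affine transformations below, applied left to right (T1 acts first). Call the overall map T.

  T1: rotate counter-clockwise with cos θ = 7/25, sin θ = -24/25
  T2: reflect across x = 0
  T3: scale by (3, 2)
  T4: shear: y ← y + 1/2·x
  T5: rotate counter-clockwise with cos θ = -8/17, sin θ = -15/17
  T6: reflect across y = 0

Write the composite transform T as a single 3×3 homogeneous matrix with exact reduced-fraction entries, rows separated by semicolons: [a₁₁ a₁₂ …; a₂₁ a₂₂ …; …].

T1 = [7/25 24/25 0; -24/25 7/25 0; 0 0 1]
T2·T1 = [-7/25 -24/25 0; -24/25 7/25 0; 0 0 1]
T3·…·T1 = [-21/25 -72/25 0; -48/25 14/25 0; 0 0 1]
T4·…·T1 = [-21/25 -72/25 0; -117/50 -22/25 0; 0 0 1]
T5·…·T1 = [-1419/850 246/425 0; 783/425 1256/425 0; 0 0 1]
T6·…·T1 = [-1419/850 246/425 0; -783/425 -1256/425 0; 0 0 1]

T = [-1419/850 246/425 0; -783/425 -1256/425 0; 0 0 1]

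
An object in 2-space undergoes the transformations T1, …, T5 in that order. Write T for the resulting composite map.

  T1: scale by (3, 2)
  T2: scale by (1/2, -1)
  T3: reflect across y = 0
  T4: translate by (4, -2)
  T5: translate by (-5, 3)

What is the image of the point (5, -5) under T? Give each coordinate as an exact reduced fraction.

T(p) = (13/2, -9)

T1 scale by (3, 2): (5, -5) → (15, -10)
T2 scale by (1/2, -1): (15, -10) → (15/2, 10)
T3 reflect across y = 0: (15/2, 10) → (15/2, -10)
T4 translate by (4, -2): (15/2, -10) → (23/2, -12)
T5 translate by (-5, 3): (23/2, -12) → (13/2, -9)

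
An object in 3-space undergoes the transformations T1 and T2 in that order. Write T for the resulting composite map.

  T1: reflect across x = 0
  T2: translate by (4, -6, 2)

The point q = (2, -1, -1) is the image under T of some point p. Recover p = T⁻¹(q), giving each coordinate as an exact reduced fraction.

T1 = [-1 0 0 0; 0 1 0 0; 0 0 1 0; 0 0 0 1]
T2·T1 = [-1 0 0 4; 0 1 0 -6; 0 0 1 2; 0 0 0 1]
det M = -1; M⁻¹ = [-1 0 0 4; 0 1 0 6; 0 0 1 -2; 0 0 0 1]
M⁻¹ · (2, -1, -1)ᵀ = (2, 5, -3)ᵀ

p = (2, 5, -3)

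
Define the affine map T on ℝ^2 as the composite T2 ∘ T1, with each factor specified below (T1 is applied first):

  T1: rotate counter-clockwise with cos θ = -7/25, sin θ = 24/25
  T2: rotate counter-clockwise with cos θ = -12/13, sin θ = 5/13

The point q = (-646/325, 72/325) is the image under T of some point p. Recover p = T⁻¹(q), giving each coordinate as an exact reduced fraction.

p = (0, -2)

T1 = [-7/25 -24/25 0; 24/25 -7/25 0; 0 0 1]
T2·T1 = [-36/325 323/325 0; -323/325 -36/325 0; 0 0 1]
det M = 1; M⁻¹ = [-36/325 -323/325 0; 323/325 -36/325 0; 0 0 1]
M⁻¹ · (-646/325, 72/325)ᵀ = (0, -2)ᵀ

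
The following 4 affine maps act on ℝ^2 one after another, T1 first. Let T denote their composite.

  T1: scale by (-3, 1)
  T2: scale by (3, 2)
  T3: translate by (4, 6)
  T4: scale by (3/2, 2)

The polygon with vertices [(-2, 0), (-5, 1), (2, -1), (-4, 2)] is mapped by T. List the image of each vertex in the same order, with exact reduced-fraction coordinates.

T1 scale by (-3, 1): (-2, 0) → (6, 0); (-5, 1) → (15, 1); (2, -1) → (-6, -1); (-4, 2) → (12, 2)
T2 scale by (3, 2): (6, 0) → (18, 0); (15, 1) → (45, 2); (-6, -1) → (-18, -2); (12, 2) → (36, 4)
T3 translate by (4, 6): (18, 0) → (22, 6); (45, 2) → (49, 8); (-18, -2) → (-14, 4); (36, 4) → (40, 10)
T4 scale by (3/2, 2): (22, 6) → (33, 12); (49, 8) → (147/2, 16); (-14, 4) → (-21, 8); (40, 10) → (60, 20)

image vertices: (33, 12), (147/2, 16), (-21, 8), (60, 20)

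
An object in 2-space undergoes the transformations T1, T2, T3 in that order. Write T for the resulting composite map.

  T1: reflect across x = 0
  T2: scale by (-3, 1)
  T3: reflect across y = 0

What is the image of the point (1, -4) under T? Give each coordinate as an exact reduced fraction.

T1 reflect across x = 0: (1, -4) → (-1, -4)
T2 scale by (-3, 1): (-1, -4) → (3, -4)
T3 reflect across y = 0: (3, -4) → (3, 4)

T(p) = (3, 4)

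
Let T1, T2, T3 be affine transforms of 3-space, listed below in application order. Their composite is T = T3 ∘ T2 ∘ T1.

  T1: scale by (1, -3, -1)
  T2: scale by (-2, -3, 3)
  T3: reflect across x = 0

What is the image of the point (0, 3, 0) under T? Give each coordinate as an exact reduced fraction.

T(p) = (0, 27, 0)

T1 scale by (1, -3, -1): (0, 3, 0) → (0, -9, 0)
T2 scale by (-2, -3, 3): (0, -9, 0) → (0, 27, 0)
T3 reflect across x = 0: (0, 27, 0) → (0, 27, 0)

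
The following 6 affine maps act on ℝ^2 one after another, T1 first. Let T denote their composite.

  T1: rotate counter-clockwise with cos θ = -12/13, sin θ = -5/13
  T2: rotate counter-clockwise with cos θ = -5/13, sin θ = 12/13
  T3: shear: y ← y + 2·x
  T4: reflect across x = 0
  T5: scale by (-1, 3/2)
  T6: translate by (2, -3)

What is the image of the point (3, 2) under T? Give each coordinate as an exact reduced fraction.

T1 rotate counter-clockwise with cos θ = -12/13, sin θ = -5/13: (3, 2) → (-2, -3)
T2 rotate counter-clockwise with cos θ = -5/13, sin θ = 12/13: (-2, -3) → (46/13, -9/13)
T3 shear: y ← y + 2·x: (46/13, -9/13) → (46/13, 83/13)
T4 reflect across x = 0: (46/13, 83/13) → (-46/13, 83/13)
T5 scale by (-1, 3/2): (-46/13, 83/13) → (46/13, 249/26)
T6 translate by (2, -3): (46/13, 249/26) → (72/13, 171/26)

T(p) = (72/13, 171/26)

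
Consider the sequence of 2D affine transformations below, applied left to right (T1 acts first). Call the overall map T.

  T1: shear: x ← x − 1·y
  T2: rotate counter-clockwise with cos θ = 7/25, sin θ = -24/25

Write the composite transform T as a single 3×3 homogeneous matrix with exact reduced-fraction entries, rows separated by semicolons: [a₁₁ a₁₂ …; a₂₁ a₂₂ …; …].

T = [7/25 17/25 0; -24/25 31/25 0; 0 0 1]

T1 = [1 -1 0; 0 1 0; 0 0 1]
T2·T1 = [7/25 17/25 0; -24/25 31/25 0; 0 0 1]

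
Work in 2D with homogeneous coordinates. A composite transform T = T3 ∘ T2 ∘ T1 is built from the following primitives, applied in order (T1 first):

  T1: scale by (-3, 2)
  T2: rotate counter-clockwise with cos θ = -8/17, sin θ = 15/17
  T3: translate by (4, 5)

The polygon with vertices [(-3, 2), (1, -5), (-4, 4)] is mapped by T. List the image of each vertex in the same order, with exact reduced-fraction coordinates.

T1 scale by (-3, 2): (-3, 2) → (9, 4); (1, -5) → (-3, -10); (-4, 4) → (12, 8)
T2 rotate counter-clockwise with cos θ = -8/17, sin θ = 15/17: (9, 4) → (-132/17, 103/17); (-3, -10) → (174/17, 35/17); (12, 8) → (-216/17, 116/17)
T3 translate by (4, 5): (-132/17, 103/17) → (-64/17, 188/17); (174/17, 35/17) → (242/17, 120/17); (-216/17, 116/17) → (-148/17, 201/17)

image vertices: (-64/17, 188/17), (242/17, 120/17), (-148/17, 201/17)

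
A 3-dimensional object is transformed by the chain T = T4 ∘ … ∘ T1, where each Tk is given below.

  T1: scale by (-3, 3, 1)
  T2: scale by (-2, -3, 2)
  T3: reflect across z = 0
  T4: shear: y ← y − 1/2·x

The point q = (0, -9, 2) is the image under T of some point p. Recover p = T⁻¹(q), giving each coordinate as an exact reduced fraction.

p = (0, 1, -1)

T1 = [-3 0 0 0; 0 3 0 0; 0 0 1 0; 0 0 0 1]
T2·T1 = [6 0 0 0; 0 -9 0 0; 0 0 2 0; 0 0 0 1]
T3·…·T1 = [6 0 0 0; 0 -9 0 0; 0 0 -2 0; 0 0 0 1]
T4·…·T1 = [6 0 0 0; -3 -9 0 0; 0 0 -2 0; 0 0 0 1]
det M = 108; M⁻¹ = [1/6 0 0 0; -1/18 -1/9 0 0; 0 0 -1/2 0; 0 0 0 1]
M⁻¹ · (0, -9, 2)ᵀ = (0, 1, -1)ᵀ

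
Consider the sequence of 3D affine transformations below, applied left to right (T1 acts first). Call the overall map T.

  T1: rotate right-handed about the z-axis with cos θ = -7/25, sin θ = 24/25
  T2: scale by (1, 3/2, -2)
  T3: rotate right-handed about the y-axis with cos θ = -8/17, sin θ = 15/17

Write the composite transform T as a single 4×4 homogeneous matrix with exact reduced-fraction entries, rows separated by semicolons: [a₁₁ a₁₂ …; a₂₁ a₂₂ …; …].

T = [56/425 192/425 -30/17 0; 36/25 -21/50 0 0; 21/85 72/85 16/17 0; 0 0 0 1]

T1 = [-7/25 -24/25 0 0; 24/25 -7/25 0 0; 0 0 1 0; 0 0 0 1]
T2·T1 = [-7/25 -24/25 0 0; 36/25 -21/50 0 0; 0 0 -2 0; 0 0 0 1]
T3·…·T1 = [56/425 192/425 -30/17 0; 36/25 -21/50 0 0; 21/85 72/85 16/17 0; 0 0 0 1]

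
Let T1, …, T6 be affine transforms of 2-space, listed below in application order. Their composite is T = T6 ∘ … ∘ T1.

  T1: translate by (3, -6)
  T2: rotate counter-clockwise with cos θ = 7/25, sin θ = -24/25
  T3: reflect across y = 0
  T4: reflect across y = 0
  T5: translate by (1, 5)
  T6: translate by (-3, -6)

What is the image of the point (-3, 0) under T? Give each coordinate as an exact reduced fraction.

T1 translate by (3, -6): (-3, 0) → (0, -6)
T2 rotate counter-clockwise with cos θ = 7/25, sin θ = -24/25: (0, -6) → (-144/25, -42/25)
T3 reflect across y = 0: (-144/25, -42/25) → (-144/25, 42/25)
T4 reflect across y = 0: (-144/25, 42/25) → (-144/25, -42/25)
T5 translate by (1, 5): (-144/25, -42/25) → (-119/25, 83/25)
T6 translate by (-3, -6): (-119/25, 83/25) → (-194/25, -67/25)

T(p) = (-194/25, -67/25)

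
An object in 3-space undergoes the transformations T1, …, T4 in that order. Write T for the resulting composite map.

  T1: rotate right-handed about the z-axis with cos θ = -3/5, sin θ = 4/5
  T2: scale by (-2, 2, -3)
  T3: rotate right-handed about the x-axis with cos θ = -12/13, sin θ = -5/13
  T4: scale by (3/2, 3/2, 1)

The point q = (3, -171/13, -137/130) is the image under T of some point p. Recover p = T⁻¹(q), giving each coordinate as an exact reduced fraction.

T1 = [-3/5 -4/5 0 0; 4/5 -3/5 0 0; 0 0 1 0; 0 0 0 1]
T2·T1 = [6/5 8/5 0 0; 8/5 -6/5 0 0; 0 0 -3 0; 0 0 0 1]
T3·…·T1 = [6/5 8/5 0 0; -96/65 72/65 -15/13 0; -8/13 6/13 36/13 0; 0 0 0 1]
T4·…·T1 = [9/5 12/5 0 0; -144/65 108/65 -45/26 0; -8/13 6/13 36/13 0; 0 0 0 1]
det M = 27; M⁻¹ = [1/5 -16/65 -2/13 0; 4/15 12/65 3/26 0; 0 -10/117 4/13 0; 0 0 0 1]
M⁻¹ · (3, -171/13, -137/130)ᵀ = (4, -7/4, 4/5)ᵀ

p = (4, -7/4, 4/5)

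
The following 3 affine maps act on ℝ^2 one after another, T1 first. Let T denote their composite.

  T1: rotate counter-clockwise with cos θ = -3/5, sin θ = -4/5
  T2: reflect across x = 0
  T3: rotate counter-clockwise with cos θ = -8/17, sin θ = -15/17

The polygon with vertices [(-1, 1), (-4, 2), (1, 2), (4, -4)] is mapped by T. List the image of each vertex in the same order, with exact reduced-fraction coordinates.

image vertices: (71/85, 97/85), (62/17, 44/17), (-22/17, 31/17), (-284/85, -388/85)

T1 rotate counter-clockwise with cos θ = -3/5, sin θ = -4/5: (-1, 1) → (7/5, 1/5); (-4, 2) → (4, 2); (1, 2) → (1, -2); (4, -4) → (-28/5, -4/5)
T2 reflect across x = 0: (7/5, 1/5) → (-7/5, 1/5); (4, 2) → (-4, 2); (1, -2) → (-1, -2); (-28/5, -4/5) → (28/5, -4/5)
T3 rotate counter-clockwise with cos θ = -8/17, sin θ = -15/17: (-7/5, 1/5) → (71/85, 97/85); (-4, 2) → (62/17, 44/17); (-1, -2) → (-22/17, 31/17); (28/5, -4/5) → (-284/85, -388/85)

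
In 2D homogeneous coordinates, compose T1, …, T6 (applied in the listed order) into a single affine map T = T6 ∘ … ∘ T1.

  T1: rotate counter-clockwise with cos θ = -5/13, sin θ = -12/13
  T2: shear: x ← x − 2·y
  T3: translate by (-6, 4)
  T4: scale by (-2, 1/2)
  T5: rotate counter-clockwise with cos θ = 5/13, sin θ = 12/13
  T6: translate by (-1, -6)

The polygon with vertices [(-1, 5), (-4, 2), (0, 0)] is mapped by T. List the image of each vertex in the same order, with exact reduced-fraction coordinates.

T1 rotate counter-clockwise with cos θ = -5/13, sin θ = -12/13: (-1, 5) → (5, -1); (-4, 2) → (44/13, 38/13); (0, 0) → (0, 0)
T2 shear: x ← x − 2·y: (5, -1) → (7, -1); (44/13, 38/13) → (-32/13, 38/13); (0, 0) → (0, 0)
T3 translate by (-6, 4): (7, -1) → (1, 3); (-32/13, 38/13) → (-110/13, 90/13); (0, 0) → (-6, 4)
T4 scale by (-2, 1/2): (1, 3) → (-2, 3/2); (-110/13, 90/13) → (220/13, 45/13); (-6, 4) → (12, 2)
T5 rotate counter-clockwise with cos θ = 5/13, sin θ = 12/13: (-2, 3/2) → (-28/13, -33/26); (220/13, 45/13) → (560/169, 2865/169); (12, 2) → (36/13, 154/13)
T6 translate by (-1, -6): (-28/13, -33/26) → (-41/13, -189/26); (560/169, 2865/169) → (391/169, 1851/169); (36/13, 154/13) → (23/13, 76/13)

image vertices: (-41/13, -189/26), (391/169, 1851/169), (23/13, 76/13)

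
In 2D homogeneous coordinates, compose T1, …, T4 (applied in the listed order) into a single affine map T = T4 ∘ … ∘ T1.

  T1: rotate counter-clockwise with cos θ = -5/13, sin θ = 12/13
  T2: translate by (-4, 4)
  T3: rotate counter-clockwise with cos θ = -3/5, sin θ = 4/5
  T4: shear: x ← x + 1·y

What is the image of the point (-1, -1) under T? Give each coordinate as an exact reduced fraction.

T(p) = (-70/13, -55/13)

T1 rotate counter-clockwise with cos θ = -5/13, sin θ = 12/13: (-1, -1) → (17/13, -7/13)
T2 translate by (-4, 4): (17/13, -7/13) → (-35/13, 45/13)
T3 rotate counter-clockwise with cos θ = -3/5, sin θ = 4/5: (-35/13, 45/13) → (-15/13, -55/13)
T4 shear: x ← x + 1·y: (-15/13, -55/13) → (-70/13, -55/13)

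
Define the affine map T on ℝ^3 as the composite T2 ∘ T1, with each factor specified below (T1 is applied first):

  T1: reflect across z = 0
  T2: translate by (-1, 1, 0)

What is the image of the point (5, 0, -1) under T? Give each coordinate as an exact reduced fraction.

T1 reflect across z = 0: (5, 0, -1) → (5, 0, 1)
T2 translate by (-1, 1, 0): (5, 0, 1) → (4, 1, 1)

T(p) = (4, 1, 1)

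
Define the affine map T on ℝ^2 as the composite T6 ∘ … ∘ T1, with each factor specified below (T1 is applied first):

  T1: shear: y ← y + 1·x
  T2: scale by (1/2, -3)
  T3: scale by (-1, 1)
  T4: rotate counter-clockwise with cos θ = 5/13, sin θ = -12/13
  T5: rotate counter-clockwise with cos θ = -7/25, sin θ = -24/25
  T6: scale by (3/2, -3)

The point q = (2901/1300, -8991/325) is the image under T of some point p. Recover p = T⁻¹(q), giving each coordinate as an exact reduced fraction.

T1 = [1 0 0; 1 1 0; 0 0 1]
T2·T1 = [1/2 0 0; -3 -3 0; 0 0 1]
T3·…·T1 = [-1/2 0 0; -3 -3 0; 0 0 1]
T4·…·T1 = [-77/26 -36/13 0; -9/13 -15/13 0; 0 0 1]
T5·…·T1 = [107/650 -108/325 0; 987/325 969/325 0; 0 0 1]
T6·…·T1 = [321/1300 -162/325 0; -2961/325 -2907/325 0; 0 0 1]
det M = -27/4; M⁻¹ = [1292/975 -24/325 0; -1316/975 -107/2925 0; 0 0 1]
M⁻¹ · (2901/1300, -8991/325)ᵀ = (5, -2)ᵀ

p = (5, -2)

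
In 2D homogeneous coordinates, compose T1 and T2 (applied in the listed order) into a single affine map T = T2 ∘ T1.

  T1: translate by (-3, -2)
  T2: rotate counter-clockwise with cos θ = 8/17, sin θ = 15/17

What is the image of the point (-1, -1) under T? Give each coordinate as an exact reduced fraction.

T(p) = (13/17, -84/17)

T1 translate by (-3, -2): (-1, -1) → (-4, -3)
T2 rotate counter-clockwise with cos θ = 8/17, sin θ = 15/17: (-4, -3) → (13/17, -84/17)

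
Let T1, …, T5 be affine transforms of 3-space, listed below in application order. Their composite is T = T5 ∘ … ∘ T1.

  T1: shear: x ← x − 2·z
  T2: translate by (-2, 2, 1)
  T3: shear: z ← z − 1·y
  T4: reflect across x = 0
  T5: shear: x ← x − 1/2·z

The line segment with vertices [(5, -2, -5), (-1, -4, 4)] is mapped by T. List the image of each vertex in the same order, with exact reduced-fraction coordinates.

image vertices: (-11, 0, -4), (15/2, -2, 7)

T1 shear: x ← x − 2·z: (5, -2, -5) → (15, -2, -5); (-1, -4, 4) → (-9, -4, 4)
T2 translate by (-2, 2, 1): (15, -2, -5) → (13, 0, -4); (-9, -4, 4) → (-11, -2, 5)
T3 shear: z ← z − 1·y: (13, 0, -4) → (13, 0, -4); (-11, -2, 5) → (-11, -2, 7)
T4 reflect across x = 0: (13, 0, -4) → (-13, 0, -4); (-11, -2, 7) → (11, -2, 7)
T5 shear: x ← x − 1/2·z: (-13, 0, -4) → (-11, 0, -4); (11, -2, 7) → (15/2, -2, 7)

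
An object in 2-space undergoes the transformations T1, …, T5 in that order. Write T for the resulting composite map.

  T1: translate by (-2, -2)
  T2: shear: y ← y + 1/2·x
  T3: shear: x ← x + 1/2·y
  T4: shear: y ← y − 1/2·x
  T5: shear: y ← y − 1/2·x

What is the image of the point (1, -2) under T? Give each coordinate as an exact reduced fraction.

T(p) = (-13/4, -5/4)

T1 translate by (-2, -2): (1, -2) → (-1, -4)
T2 shear: y ← y + 1/2·x: (-1, -4) → (-1, -9/2)
T3 shear: x ← x + 1/2·y: (-1, -9/2) → (-13/4, -9/2)
T4 shear: y ← y − 1/2·x: (-13/4, -9/2) → (-13/4, -23/8)
T5 shear: y ← y − 1/2·x: (-13/4, -23/8) → (-13/4, -5/4)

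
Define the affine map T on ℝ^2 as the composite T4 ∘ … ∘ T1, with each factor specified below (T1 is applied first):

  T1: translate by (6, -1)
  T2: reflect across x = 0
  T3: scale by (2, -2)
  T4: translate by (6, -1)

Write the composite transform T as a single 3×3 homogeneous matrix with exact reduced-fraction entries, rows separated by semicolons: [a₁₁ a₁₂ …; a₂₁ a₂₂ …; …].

T = [-2 0 -6; 0 -2 1; 0 0 1]

T1 = [1 0 6; 0 1 -1; 0 0 1]
T2·T1 = [-1 0 -6; 0 1 -1; 0 0 1]
T3·…·T1 = [-2 0 -12; 0 -2 2; 0 0 1]
T4·…·T1 = [-2 0 -6; 0 -2 1; 0 0 1]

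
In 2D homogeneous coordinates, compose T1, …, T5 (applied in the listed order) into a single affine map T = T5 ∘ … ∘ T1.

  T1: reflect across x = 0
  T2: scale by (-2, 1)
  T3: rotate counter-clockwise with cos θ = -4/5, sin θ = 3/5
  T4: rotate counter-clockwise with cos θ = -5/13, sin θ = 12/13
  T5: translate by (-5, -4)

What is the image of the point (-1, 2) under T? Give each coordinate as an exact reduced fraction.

T(p) = (-167/65, -166/65)

T1 reflect across x = 0: (-1, 2) → (1, 2)
T2 scale by (-2, 1): (1, 2) → (-2, 2)
T3 rotate counter-clockwise with cos θ = -4/5, sin θ = 3/5: (-2, 2) → (2/5, -14/5)
T4 rotate counter-clockwise with cos θ = -5/13, sin θ = 12/13: (2/5, -14/5) → (158/65, 94/65)
T5 translate by (-5, -4): (158/65, 94/65) → (-167/65, -166/65)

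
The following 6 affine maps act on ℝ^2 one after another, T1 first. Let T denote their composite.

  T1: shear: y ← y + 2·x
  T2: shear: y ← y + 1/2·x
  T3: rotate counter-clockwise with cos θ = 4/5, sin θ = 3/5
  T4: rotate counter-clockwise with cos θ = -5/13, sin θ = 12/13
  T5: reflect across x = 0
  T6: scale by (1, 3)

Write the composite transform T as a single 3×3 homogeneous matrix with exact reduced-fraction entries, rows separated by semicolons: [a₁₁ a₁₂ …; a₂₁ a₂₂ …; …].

T = [277/130 33/65 0; -321/65 -168/65 0; 0 0 1]

T1 = [1 0 0; 2 1 0; 0 0 1]
T2·T1 = [1 0 0; 5/2 1 0; 0 0 1]
T3·…·T1 = [-7/10 -3/5 0; 13/5 4/5 0; 0 0 1]
T4·…·T1 = [-277/130 -33/65 0; -107/65 -56/65 0; 0 0 1]
T5·…·T1 = [277/130 33/65 0; -107/65 -56/65 0; 0 0 1]
T6·…·T1 = [277/130 33/65 0; -321/65 -168/65 0; 0 0 1]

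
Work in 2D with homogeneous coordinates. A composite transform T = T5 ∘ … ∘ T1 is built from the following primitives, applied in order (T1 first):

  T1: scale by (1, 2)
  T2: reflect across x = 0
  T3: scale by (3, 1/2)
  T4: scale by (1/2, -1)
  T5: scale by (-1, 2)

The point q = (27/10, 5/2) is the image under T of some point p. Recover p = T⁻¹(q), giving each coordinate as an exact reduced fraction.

T1 = [1 0 0; 0 2 0; 0 0 1]
T2·T1 = [-1 0 0; 0 2 0; 0 0 1]
T3·…·T1 = [-3 0 0; 0 1 0; 0 0 1]
T4·…·T1 = [-3/2 0 0; 0 -1 0; 0 0 1]
T5·…·T1 = [3/2 0 0; 0 -2 0; 0 0 1]
det M = -3; M⁻¹ = [2/3 0 0; 0 -1/2 0; 0 0 1]
M⁻¹ · (27/10, 5/2)ᵀ = (9/5, -5/4)ᵀ

p = (9/5, -5/4)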